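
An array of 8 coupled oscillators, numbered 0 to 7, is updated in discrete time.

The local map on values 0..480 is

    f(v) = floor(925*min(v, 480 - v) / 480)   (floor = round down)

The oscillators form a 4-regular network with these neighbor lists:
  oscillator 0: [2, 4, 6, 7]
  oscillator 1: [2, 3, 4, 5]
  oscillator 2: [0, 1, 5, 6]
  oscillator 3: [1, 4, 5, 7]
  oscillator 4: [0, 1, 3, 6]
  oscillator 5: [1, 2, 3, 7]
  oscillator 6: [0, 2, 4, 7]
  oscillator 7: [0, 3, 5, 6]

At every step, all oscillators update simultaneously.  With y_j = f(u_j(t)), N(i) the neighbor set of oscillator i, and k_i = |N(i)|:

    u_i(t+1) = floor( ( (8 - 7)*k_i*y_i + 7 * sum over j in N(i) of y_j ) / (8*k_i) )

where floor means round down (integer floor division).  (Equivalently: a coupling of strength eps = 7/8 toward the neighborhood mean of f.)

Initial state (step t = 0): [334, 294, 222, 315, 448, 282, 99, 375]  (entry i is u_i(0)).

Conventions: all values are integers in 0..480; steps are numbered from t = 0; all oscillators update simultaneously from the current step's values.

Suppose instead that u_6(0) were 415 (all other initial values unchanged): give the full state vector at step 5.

Simulating step by step:
t=0: [334, 294, 222, 315, 448, 282, 415, 375]
t=1: [213, 304, 303, 258, 244, 332, 228, 266]
t=2: [411, 372, 364, 379, 410, 367, 408, 392]
t=3: [161, 194, 179, 183, 163, 200, 161, 170]
t=4: [322, 351, 344, 350, 333, 353, 322, 337]
t=5: [283, 258, 273, 260, 277, 256, 283, 275]

Answer: [283, 258, 273, 260, 277, 256, 283, 275]
Key observation: This trace re-runs the system from the modified initial state.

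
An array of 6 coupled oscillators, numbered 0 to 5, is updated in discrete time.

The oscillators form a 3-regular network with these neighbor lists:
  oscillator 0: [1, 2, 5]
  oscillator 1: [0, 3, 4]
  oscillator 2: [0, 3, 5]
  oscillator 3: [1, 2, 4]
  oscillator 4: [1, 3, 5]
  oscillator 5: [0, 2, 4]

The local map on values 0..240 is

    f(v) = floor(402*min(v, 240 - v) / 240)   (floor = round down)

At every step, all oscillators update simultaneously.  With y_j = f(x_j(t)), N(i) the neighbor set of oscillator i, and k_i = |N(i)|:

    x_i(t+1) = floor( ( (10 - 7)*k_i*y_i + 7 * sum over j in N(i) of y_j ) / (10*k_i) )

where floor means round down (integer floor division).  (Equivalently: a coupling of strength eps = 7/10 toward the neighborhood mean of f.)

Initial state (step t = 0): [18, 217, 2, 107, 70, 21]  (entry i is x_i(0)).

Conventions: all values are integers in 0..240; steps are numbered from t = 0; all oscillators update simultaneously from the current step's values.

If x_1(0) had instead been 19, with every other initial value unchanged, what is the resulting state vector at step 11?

Answer: [163, 160, 163, 160, 160, 163]
Key observation: This trace re-runs the system from the modified initial state.

Derivation:
t=0: [18, 19, 2, 107, 70, 21]
t=1: [25, 85, 57, 88, 92, 45]
t=2: [85, 122, 89, 135, 131, 90]
t=3: [158, 175, 153, 175, 176, 155]
t=4: [133, 114, 133, 116, 115, 133]
t=5: [181, 188, 182, 189, 188, 182]
t=6: [94, 89, 94, 88, 88, 94]
t=7: [155, 149, 154, 149, 149, 154]
t=8: [145, 149, 145, 150, 150, 145]
t=9: [157, 152, 156, 152, 152, 156]
t=10: [141, 145, 141, 145, 145, 141]
t=11: [163, 160, 163, 160, 160, 163]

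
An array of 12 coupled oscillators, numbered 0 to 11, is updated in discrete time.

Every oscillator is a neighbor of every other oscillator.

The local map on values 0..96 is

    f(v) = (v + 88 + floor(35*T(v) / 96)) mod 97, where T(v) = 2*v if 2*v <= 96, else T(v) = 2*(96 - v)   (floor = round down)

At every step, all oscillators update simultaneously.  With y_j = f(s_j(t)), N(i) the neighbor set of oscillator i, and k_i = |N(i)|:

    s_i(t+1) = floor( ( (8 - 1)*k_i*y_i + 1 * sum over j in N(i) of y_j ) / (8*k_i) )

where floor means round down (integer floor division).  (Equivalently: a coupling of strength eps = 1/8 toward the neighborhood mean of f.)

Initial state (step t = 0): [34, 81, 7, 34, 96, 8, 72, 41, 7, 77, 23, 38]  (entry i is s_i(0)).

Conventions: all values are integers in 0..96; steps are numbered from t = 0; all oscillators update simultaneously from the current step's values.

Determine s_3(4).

Simulating step by step:
t=0: [34, 81, 7, 34, 96, 8, 72, 41, 7, 77, 23, 38]
t=1: [48, 77, 9, 48, 81, 10, 75, 59, 9, 76, 32, 55]
t=2: [71, 77, 13, 71, 78, 14, 77, 73, 13, 77, 47, 72]
t=3: [77, 78, 19, 77, 79, 21, 78, 77, 19, 78, 70, 77]
t=4: [79, 79, 29, 79, 79, 32, 79, 79, 29, 79, 77, 79]

Answer: s_3(4) = 79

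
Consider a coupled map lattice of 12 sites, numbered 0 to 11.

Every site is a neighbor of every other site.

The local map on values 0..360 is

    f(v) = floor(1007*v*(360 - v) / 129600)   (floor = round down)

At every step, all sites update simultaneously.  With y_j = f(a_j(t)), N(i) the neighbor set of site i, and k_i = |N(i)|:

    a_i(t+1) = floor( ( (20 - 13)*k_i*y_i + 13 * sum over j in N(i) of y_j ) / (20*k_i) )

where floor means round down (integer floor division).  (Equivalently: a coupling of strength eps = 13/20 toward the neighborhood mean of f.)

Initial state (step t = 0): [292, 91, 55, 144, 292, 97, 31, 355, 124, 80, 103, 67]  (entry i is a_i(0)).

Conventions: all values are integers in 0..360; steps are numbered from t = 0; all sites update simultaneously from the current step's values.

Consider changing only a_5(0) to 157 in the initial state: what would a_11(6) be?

Answer: a_11(6) = 237
Key observation: This trace re-runs the system from the modified initial state.

Derivation:
t=0: [292, 91, 55, 144, 292, 157, 31, 355, 124, 80, 103, 67]
t=1: [160, 171, 153, 186, 160, 188, 139, 119, 182, 166, 175, 160]
t=2: [246, 247, 246, 247, 246, 247, 243, 239, 247, 247, 247, 246]
t=3: [217, 216, 217, 216, 217, 216, 218, 219, 216, 216, 216, 217]
t=4: [240, 240, 240, 240, 240, 240, 240, 240, 240, 240, 240, 240]
t=5: [223, 223, 223, 223, 223, 223, 223, 223, 223, 223, 223, 223]
t=6: [237, 237, 237, 237, 237, 237, 237, 237, 237, 237, 237, 237]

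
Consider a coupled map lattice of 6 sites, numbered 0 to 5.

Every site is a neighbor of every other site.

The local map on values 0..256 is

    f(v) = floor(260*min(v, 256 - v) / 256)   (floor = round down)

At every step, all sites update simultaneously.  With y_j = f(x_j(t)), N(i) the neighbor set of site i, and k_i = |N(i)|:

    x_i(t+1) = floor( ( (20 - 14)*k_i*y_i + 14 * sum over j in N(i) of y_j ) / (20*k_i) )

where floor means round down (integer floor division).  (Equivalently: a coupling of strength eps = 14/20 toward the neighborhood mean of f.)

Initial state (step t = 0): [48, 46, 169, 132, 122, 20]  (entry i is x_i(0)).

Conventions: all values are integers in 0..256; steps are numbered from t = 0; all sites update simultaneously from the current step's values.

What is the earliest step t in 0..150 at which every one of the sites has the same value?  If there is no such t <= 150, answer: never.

Simulating step by step:
t=0: [48, 46, 169, 132, 122, 20]  (not all equal)
t=1: [70, 70, 77, 83, 82, 66]  (not all equal)
t=2: [74, 74, 76, 77, 76, 74]  (not all equal)
t=3: [75, 75, 76, 76, 76, 75]  (not all equal)
t=4: [76, 76, 76, 76, 76, 76]  (all equal)

Answer: 4
Key observation: Synchronization is absorbing here: once all sites are equal they stay equal, and step 4 is the first all-equal step.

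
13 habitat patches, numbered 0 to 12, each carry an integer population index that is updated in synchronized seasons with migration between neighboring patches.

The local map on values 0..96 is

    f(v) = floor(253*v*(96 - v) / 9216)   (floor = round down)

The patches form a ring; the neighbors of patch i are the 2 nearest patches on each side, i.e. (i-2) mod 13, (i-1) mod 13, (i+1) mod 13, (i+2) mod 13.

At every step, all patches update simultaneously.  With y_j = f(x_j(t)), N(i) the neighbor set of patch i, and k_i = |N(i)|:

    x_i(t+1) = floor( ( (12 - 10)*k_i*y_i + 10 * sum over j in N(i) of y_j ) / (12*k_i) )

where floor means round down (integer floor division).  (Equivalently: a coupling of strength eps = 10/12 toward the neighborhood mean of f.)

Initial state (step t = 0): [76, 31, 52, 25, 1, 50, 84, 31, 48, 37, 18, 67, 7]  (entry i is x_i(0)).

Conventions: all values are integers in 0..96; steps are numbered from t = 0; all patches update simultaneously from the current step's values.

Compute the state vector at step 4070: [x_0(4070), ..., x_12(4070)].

Simulating step by step:
t=0: [76, 31, 52, 25, 1, 50, 84, 31, 48, 37, 18, 67, 7]
t=1: [45, 44, 40, 45, 42, 38, 42, 53, 47, 53, 46, 41, 41]
t=2: [61, 62, 62, 61, 61, 61, 61, 61, 62, 62, 61, 62, 62]
t=3: [57, 57, 57, 57, 57, 58, 57, 57, 57, 57, 57, 57, 57]
t=4: [61, 61, 61, 60, 60, 60, 60, 60, 61, 61, 61, 61, 61]
t=5: [58, 58, 58, 58, 58, 59, 58, 58, 58, 58, 58, 58, 58]
t=6: [60, 60, 60, 59, 59, 59, 59, 59, 60, 60, 60, 60, 60]
t=7: [59, 59, 59, 59, 59, 59, 59, 59, 59, 59, 59, 59, 59]
t=8: [59, 59, 59, 59, 59, 59, 59, 59, 59, 59, 59, 59, 59]

Answer: [59, 59, 59, 59, 59, 59, 59, 59, 59, 59, 59, 59, 59]
Key observation: The state at step 7, [59, 59, 59, 59, 59, 59, 59, 59, 59, 59, 59, 59, 59], reappears at step 8: the system is in a cycle of period 1 from step 7 on.  Therefore the state at step 4070 equals the state at step 7 + ((4070 - 7) mod 1) = 7, which is [59, 59, 59, 59, 59, 59, 59, 59, 59, 59, 59, 59, 59].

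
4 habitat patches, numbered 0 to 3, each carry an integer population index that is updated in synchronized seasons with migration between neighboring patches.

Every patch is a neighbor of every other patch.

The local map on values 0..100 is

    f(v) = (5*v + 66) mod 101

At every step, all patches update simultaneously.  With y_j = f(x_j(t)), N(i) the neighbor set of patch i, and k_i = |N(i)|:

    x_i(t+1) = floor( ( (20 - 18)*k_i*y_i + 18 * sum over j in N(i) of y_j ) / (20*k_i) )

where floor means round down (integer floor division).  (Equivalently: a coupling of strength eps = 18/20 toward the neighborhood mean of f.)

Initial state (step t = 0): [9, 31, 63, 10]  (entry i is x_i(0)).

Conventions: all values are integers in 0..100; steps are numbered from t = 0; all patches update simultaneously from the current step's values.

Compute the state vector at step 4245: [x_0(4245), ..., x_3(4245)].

Answer: [33, 31, 40, 32]
Key observation: The state at step 8, [35, 37, 28, 36], reappears at step 10: the system is in a cycle of period 2 from step 8 on.  Therefore the state at step 4245 equals the state at step 8 + ((4245 - 8) mod 2) = 9, which is [33, 31, 40, 32].

Derivation:
t=0: [9, 31, 63, 10]
t=1: [34, 32, 21, 33]
t=2: [40, 42, 33, 41]
t=3: [58, 56, 65, 57]
t=4: [59, 61, 52, 60]
t=5: [52, 50, 59, 51]
t=6: [29, 31, 22, 30]
t=7: [33, 31, 20, 32]
t=8: [35, 37, 28, 36]
t=9: [33, 31, 40, 32]
t=10: [35, 37, 28, 36]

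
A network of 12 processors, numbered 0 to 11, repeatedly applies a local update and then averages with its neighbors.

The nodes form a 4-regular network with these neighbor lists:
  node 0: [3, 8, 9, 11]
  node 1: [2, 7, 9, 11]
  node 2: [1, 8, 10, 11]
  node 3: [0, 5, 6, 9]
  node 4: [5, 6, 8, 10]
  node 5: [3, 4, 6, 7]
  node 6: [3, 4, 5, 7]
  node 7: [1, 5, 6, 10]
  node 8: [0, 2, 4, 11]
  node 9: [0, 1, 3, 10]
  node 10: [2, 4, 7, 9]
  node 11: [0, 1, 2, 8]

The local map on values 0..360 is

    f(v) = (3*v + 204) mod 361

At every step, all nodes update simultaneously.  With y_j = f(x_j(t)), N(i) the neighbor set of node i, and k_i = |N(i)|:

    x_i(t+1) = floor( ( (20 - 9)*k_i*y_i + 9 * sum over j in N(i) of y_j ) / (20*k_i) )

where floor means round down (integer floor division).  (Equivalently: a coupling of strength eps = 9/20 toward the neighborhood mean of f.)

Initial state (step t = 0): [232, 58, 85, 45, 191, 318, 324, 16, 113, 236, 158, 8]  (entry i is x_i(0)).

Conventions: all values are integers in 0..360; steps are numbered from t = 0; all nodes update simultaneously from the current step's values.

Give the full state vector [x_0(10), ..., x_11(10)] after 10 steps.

Simulating step by step:
t=0: [232, 58, 85, 45, 191, 318, 324, 16, 113, 236, 158, 8]
t=1: [203, 95, 137, 246, 105, 124, 132, 195, 162, 200, 241, 178]
t=2: [122, 117, 215, 191, 198, 195, 205, 125, 239, 117, 175, 99]
t=3: [181, 183, 130, 94, 83, 87, 100, 160, 171, 159, 73, 159]
t=4: [139, 151, 214, 135, 125, 134, 151, 215, 271, 203, 143, 248]
t=5: [239, 226, 190, 236, 244, 234, 257, 194, 255, 171, 212, 233]
t=6: [219, 161, 108, 216, 207, 182, 212, 115, 208, 270, 142, 173]
t=7: [135, 252, 170, 136, 115, 76, 115, 186, 104, 257, 232, 83]
t=8: [220, 213, 268, 223, 170, 114, 165, 97, 184, 242, 191, 162]
t=9: [159, 174, 217, 181, 263, 211, 278, 152, 143, 167, 140, 246]
t=10: [272, 114, 158, 136, 257, 165, 253, 242, 255, 258, 262, 203]

Answer: [272, 114, 158, 136, 257, 165, 253, 242, 255, 258, 262, 203]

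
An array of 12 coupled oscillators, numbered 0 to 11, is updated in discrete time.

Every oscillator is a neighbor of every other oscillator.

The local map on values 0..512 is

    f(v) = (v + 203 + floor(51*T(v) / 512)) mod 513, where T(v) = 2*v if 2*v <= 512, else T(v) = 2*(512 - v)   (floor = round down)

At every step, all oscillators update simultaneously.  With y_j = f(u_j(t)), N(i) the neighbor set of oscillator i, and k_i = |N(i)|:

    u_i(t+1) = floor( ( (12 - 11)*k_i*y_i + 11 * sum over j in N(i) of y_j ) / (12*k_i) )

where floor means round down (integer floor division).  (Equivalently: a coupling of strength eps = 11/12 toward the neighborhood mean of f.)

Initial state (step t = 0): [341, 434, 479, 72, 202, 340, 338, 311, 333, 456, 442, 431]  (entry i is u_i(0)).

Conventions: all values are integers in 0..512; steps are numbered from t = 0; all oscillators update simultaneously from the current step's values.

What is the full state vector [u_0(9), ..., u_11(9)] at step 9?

Answer: [444, 444, 444, 444, 444, 444, 444, 444, 444, 444, 444, 444]

Derivation:
t=0: [341, 434, 479, 72, 202, 340, 338, 311, 333, 456, 442, 431]
t=1: [148, 148, 148, 148, 148, 148, 148, 148, 148, 148, 148, 148]
t=2: [380, 380, 380, 380, 380, 380, 380, 380, 380, 380, 380, 380]
t=3: [96, 96, 96, 96, 96, 96, 96, 96, 96, 96, 96, 96]
t=4: [318, 318, 318, 318, 318, 318, 318, 318, 318, 318, 318, 318]
t=5: [46, 46, 46, 46, 46, 46, 46, 46, 46, 46, 46, 46]
t=6: [258, 258, 258, 258, 258, 258, 258, 258, 258, 258, 258, 258]
t=7: [511, 511, 511, 511, 511, 511, 511, 511, 511, 511, 511, 511]
t=8: [201, 201, 201, 201, 201, 201, 201, 201, 201, 201, 201, 201]
t=9: [444, 444, 444, 444, 444, 444, 444, 444, 444, 444, 444, 444]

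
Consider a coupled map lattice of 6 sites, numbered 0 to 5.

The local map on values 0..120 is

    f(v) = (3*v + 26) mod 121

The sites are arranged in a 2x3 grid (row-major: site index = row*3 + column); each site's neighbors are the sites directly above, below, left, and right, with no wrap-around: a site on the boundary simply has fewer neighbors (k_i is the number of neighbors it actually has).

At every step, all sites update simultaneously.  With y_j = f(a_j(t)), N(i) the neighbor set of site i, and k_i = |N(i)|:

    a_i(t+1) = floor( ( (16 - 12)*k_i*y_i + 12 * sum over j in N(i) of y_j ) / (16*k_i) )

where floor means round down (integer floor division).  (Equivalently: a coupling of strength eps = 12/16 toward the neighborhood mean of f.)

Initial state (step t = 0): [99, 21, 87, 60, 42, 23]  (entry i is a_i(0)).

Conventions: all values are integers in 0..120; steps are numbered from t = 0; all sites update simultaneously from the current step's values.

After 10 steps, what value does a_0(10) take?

Answer: a_0(10) = 87

Derivation:
t=0: [99, 21, 87, 60, 42, 23]
t=1: [85, 61, 80, 63, 75, 52]
t=2: [78, 40, 61, 41, 63, 27]
t=3: [24, 56, 71, 49, 63, 95]
t=4: [71, 95, 82, 85, 72, 96]
t=5: [70, 54, 60, 54, 45, 29]
t=6: [79, 76, 88, 74, 71, 75]
t=7: [12, 49, 19, 53, 36, 64]
t=8: [59, 52, 76, 44, 56, 60]
t=9: [57, 57, 57, 67, 64, 53]
t=10: [87, 81, 71, 91, 85, 80]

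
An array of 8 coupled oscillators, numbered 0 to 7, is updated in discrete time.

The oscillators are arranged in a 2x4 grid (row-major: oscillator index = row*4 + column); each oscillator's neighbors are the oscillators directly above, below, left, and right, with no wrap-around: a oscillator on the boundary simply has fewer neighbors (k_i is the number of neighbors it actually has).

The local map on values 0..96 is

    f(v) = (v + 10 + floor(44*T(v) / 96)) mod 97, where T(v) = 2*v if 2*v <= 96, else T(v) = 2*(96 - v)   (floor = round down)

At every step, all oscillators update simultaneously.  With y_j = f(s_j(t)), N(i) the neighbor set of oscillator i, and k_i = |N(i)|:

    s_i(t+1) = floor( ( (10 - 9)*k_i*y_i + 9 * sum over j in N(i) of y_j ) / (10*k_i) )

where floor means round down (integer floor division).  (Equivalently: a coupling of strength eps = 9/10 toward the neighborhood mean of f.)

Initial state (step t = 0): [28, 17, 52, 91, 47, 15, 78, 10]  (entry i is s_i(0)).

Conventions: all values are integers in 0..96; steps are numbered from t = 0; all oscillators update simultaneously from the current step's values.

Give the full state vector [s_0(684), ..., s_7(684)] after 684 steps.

Answer: [21, 21, 21, 21, 21, 21, 21, 21]
Key observation: The state at step 16, [5, 5, 5, 5, 5, 5, 5, 5], reappears at step 26: the system is in a cycle of period 10 from step 16 on.  Therefore the state at step 684 equals the state at step 16 + ((684 - 16) mod 10) = 24, which is [21, 21, 21, 21, 21, 21, 21, 21].

Derivation:
t=0: [28, 17, 52, 91, 47, 15, 78, 10]
t=1: [26, 36, 17, 16, 45, 19, 22, 9]
t=2: [84, 52, 55, 35, 56, 72, 39, 44]
t=3: [5, 6, 50, 52, 7, 28, 40, 81]
t=4: [21, 28, 34, 5, 39, 45, 31, 41]
t=5: [71, 72, 52, 75, 74, 74, 84, 48]
t=6: [6, 6, 7, 5, 6, 7, 5, 7]
t=7: [21, 22, 20, 22, 21, 20, 22, 19]
t=8: [50, 49, 51, 47, 49, 51, 47, 51]
t=9: [5, 5, 3, 4, 5, 4, 4, 3]
t=10: [19, 17, 17, 15, 18, 18, 15, 16]
t=11: [43, 43, 39, 40, 44, 41, 41, 38]
t=12: [92, 88, 88, 83, 90, 91, 85, 86]
t=13: [8, 8, 7, 7, 8, 8, 8, 7]
t=14: [25, 24, 24, 23, 25, 25, 23, 23]
t=15: [56, 56, 54, 54, 57, 55, 55, 54]
t=16: [5, 5, 5, 5, 5, 5, 5, 5]
t=17: [19, 19, 19, 19, 19, 19, 19, 19]
t=18: [46, 46, 46, 46, 46, 46, 46, 46]
t=19: [1, 1, 1, 1, 1, 1, 1, 1]
t=20: [11, 11, 11, 11, 11, 11, 11, 11]
t=21: [31, 31, 31, 31, 31, 31, 31, 31]
t=22: [69, 69, 69, 69, 69, 69, 69, 69]
t=23: [6, 6, 6, 6, 6, 6, 6, 6]
t=24: [21, 21, 21, 21, 21, 21, 21, 21]
t=25: [50, 50, 50, 50, 50, 50, 50, 50]
t=26: [5, 5, 5, 5, 5, 5, 5, 5]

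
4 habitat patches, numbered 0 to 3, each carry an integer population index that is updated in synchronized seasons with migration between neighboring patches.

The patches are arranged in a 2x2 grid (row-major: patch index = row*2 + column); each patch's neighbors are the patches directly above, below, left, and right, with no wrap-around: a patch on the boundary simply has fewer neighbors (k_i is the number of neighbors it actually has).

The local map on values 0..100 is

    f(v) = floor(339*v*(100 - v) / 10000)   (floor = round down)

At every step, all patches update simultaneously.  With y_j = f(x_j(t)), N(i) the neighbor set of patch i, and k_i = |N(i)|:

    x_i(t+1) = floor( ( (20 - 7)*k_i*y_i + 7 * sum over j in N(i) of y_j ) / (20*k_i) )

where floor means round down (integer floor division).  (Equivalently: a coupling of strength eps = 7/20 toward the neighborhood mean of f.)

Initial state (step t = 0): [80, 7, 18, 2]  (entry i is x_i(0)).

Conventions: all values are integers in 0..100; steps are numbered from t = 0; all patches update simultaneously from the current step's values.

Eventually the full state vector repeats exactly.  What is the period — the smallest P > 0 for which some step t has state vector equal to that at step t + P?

Answer: 4
Key observation: The state at step 17, [83, 83, 83, 83], reappears at step 21 — and no state repeats earlier — so the cycle the system enters has period 4.

Derivation:
t=0: [80, 7, 18, 2]
t=1: [47, 24, 43, 16]
t=2: [79, 62, 76, 54]
t=3: [60, 75, 64, 79]
t=4: [77, 64, 74, 61]
t=5: [64, 75, 66, 77]
t=6: [75, 65, 73, 63]
t=7: [65, 74, 67, 76]
t=8: [74, 66, 72, 63]
t=9: [67, 74, 69, 76]
t=10: [72, 65, 70, 63]
t=11: [70, 75, 71, 77]
t=12: [69, 63, 67, 62]
t=13: [73, 77, 74, 78]
t=14: [64, 60, 63, 59]
t=15: [78, 80, 79, 81]
t=16: [56, 54, 55, 53]
t=17: [83, 83, 83, 83]
t=18: [47, 47, 47, 47]
t=19: [84, 84, 84, 84]
t=20: [45, 45, 45, 45]
t=21: [83, 83, 83, 83]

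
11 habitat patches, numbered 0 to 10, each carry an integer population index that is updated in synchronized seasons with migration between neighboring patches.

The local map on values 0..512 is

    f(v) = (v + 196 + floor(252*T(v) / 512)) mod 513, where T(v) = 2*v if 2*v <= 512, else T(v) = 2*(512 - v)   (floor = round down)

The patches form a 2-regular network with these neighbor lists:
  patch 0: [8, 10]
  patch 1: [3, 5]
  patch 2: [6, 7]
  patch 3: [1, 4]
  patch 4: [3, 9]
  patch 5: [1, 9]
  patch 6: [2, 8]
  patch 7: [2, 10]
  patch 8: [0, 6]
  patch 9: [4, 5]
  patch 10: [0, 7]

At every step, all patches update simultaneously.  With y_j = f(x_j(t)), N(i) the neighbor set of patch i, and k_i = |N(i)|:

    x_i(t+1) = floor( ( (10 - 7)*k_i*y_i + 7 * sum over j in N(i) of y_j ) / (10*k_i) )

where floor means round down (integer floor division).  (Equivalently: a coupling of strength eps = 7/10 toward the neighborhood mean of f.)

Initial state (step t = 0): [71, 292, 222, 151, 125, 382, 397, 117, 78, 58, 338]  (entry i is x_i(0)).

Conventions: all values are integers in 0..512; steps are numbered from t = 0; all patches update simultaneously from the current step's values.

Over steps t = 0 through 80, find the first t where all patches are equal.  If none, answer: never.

Answer: never
Key observation: The state at step 12 reappears at step 15 — the system is in a cycle of period 3 from step 12 on.  No step 0..15 is synchronized, and the cycle repeats forever, so no step up to 80 (or ever) has all patches equal.

Derivation:
t=0: [71, 292, 222, 151, 125, 382, 397, 117, 78, 58, 338]  (not all equal)
t=1: [290, 297, 254, 370, 415, 233, 223, 238, 290, 315, 325]  (not all equal)
t=2: [191, 175, 154, 192, 191, 177, 169, 179, 167, 175, 178]  (not all equal)
t=3: [36, 43, 169, 51, 51, 31, 185, 199, 32, 42, 45]  (not all equal)
t=4: [270, 278, 49, 291, 290, 273, 111, 129, 188, 277, 205]  (not all equal)
t=5: [108, 191, 391, 191, 191, 191, 246, 269, 229, 191, 251]  (not all equal)
t=6: [234, 62, 184, 62, 62, 62, 166, 188, 244, 62, 264]  (not all equal)
t=7: [169, 319, 38, 319, 319, 319, 78, 100, 105, 319, 128]  (not all equal)
t=8: [304, 191, 341, 191, 191, 191, 341, 370, 250, 191, 279]  (not all equal)
t=9: [186, 62, 192, 62, 62, 62, 187, 191, 187, 62, 191]  (not all equal)
t=10: [56, 319, 59, 319, 319, 319, 57, 62, 53, 319, 58]  (not all equal)
t=11: [306, 191, 313, 191, 191, 191, 307, 314, 305, 191, 312]  (not all equal)
t=12: [191, 62, 191, 62, 62, 62, 191, 191, 191, 62, 191]  (not all equal)
t=13: [62, 319, 62, 319, 319, 319, 62, 62, 62, 319, 62]  (not all equal)
t=14: [319, 191, 319, 191, 191, 191, 319, 319, 319, 191, 319]  (not all equal)
t=15: [191, 62, 191, 62, 62, 62, 191, 191, 191, 62, 191]  (not all equal)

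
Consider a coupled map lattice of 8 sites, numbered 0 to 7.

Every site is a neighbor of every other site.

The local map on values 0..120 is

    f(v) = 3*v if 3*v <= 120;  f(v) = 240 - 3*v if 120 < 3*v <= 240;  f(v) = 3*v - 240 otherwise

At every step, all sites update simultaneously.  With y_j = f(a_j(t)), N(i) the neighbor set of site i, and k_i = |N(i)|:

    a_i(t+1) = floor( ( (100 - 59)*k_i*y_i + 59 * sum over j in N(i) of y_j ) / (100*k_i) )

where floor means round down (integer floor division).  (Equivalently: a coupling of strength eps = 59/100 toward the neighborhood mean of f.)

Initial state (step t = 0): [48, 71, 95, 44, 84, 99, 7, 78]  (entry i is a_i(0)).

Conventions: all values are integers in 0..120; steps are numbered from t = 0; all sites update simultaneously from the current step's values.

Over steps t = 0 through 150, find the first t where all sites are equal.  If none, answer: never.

Simulating step by step:
t=0: [48, 71, 95, 44, 84, 99, 7, 78]  (not all equal)
t=1: [62, 40, 46, 66, 35, 49, 38, 33]  (not all equal)
t=2: [79, 100, 94, 75, 95, 91, 98, 93]  (not all equal)
t=3: [25, 44, 38, 29, 39, 35, 42, 37]  (not all equal)
t=4: [94, 105, 107, 98, 108, 104, 107, 106]  (not all equal)
t=5: [61, 72, 74, 65, 75, 71, 74, 73]  (not all equal)
t=6: [37, 26, 24, 33, 23, 27, 24, 25]  (not all equal)
t=7: [91, 80, 78, 87, 77, 81, 78, 79]  (not all equal)
t=8: [17, 6, 8, 13, 9, 7, 8, 7]  (not all equal)
t=9: [35, 24, 26, 31, 27, 25, 26, 25]  (not all equal)
t=10: [89, 78, 80, 85, 81, 79, 80, 79]  (not all equal)
t=11: [13, 6, 4, 9, 5, 5, 4, 5]  (not all equal)
t=12: [25, 18, 16, 21, 17, 17, 16, 17]  (not all equal)
t=13: [61, 54, 52, 57, 53, 53, 52, 53]  (not all equal)
t=14: [70, 77, 79, 74, 78, 78, 79, 78]  (not all equal)
t=15: [16, 9, 7, 12, 8, 8, 7, 8]  (not all equal)
t=16: [34, 27, 25, 30, 26, 26, 25, 26]  (not all equal)
t=17: [88, 81, 79, 84, 80, 80, 79, 80]  (not all equal)
t=18: [11, 4, 4, 7, 3, 3, 4, 3]  (not all equal)
t=19: [20, 13, 13, 16, 12, 12, 13, 12]  (not all equal)
t=20: [47, 40, 40, 43, 39, 39, 40, 39]  (not all equal)
t=21: [109, 116, 116, 113, 115, 115, 116, 115]  (not all equal)
t=22: [97, 104, 104, 101, 103, 103, 104, 103]  (not all equal)
t=23: [61, 68, 68, 65, 67, 67, 68, 67]  (not all equal)
t=24: [46, 39, 39, 42, 40, 40, 39, 40]  (not all equal)
t=25: [111, 116, 116, 115, 117, 117, 116, 117]  (not all equal)
t=26: [102, 107, 107, 106, 108, 108, 107, 108]  (not all equal)
t=27: [75, 80, 80, 79, 81, 81, 80, 81]  (not all equal)
t=28: [7, 2, 2, 3, 3, 3, 2, 3]  (not all equal)
t=29: [13, 8, 8, 9, 9, 9, 8, 9]  (not all equal)
t=30: [31, 26, 26, 27, 27, 27, 26, 27]  (not all equal)
t=31: [85, 80, 80, 81, 81, 81, 80, 81]  (not all equal)
t=32: [7, 2, 2, 3, 3, 3, 2, 3]  (not all equal)

Answer: never
Key observation: The state at step 28 reappears at step 32 — the system is in a cycle of period 4 from step 28 on.  No step 0..32 is synchronized, and the cycle repeats forever, so no step up to 150 (or ever) has all sites equal.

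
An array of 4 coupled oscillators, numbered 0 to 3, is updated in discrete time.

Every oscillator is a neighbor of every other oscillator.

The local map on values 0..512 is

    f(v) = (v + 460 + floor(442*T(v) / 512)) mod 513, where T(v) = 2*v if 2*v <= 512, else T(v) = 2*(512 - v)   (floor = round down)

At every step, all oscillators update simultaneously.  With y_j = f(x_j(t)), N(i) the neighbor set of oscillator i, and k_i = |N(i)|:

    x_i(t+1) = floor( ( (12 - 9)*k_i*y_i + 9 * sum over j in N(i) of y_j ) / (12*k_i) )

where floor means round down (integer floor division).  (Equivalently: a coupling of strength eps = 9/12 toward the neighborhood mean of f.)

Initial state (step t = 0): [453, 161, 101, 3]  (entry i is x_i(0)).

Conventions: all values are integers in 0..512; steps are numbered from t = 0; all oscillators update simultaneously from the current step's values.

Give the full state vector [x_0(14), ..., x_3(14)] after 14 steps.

Simulating step by step:
t=0: [453, 161, 101, 3]
t=1: [394, 394, 394, 394]
t=2: [31, 31, 31, 31]
t=3: [31, 31, 31, 31]
t=4: [31, 31, 31, 31]
t=5: [31, 31, 31, 31]
t=6: [31, 31, 31, 31]
t=7: [31, 31, 31, 31]
t=8: [31, 31, 31, 31]
t=9: [31, 31, 31, 31]
t=10: [31, 31, 31, 31]
t=11: [31, 31, 31, 31]
t=12: [31, 31, 31, 31]
t=13: [31, 31, 31, 31]
t=14: [31, 31, 31, 31]

Answer: [31, 31, 31, 31]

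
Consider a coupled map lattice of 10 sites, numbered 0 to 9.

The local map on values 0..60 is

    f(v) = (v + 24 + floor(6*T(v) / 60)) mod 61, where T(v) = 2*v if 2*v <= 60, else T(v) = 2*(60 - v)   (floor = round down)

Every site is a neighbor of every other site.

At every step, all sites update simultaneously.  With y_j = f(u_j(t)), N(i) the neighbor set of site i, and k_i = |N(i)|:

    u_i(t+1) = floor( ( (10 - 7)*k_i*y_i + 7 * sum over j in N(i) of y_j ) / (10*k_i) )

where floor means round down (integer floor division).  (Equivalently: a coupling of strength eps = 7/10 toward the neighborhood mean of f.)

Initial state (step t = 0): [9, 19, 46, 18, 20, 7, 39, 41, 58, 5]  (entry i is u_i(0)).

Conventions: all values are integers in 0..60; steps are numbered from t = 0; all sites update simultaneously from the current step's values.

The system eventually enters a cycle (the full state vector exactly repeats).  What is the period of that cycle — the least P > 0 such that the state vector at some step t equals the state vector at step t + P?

Simulating step by step:
t=0: [9, 19, 46, 18, 20, 7, 39, 41, 58, 5]
t=1: [29, 32, 24, 31, 32, 28, 23, 23, 26, 28]
t=2: [47, 34, 45, 47, 34, 46, 45, 45, 46, 46]
t=3: [9, 7, 9, 9, 7, 9, 9, 9, 9, 9]
t=4: [33, 33, 33, 33, 33, 33, 33, 33, 33, 33]
t=5: [1, 1, 1, 1, 1, 1, 1, 1, 1, 1]
t=6: [25, 25, 25, 25, 25, 25, 25, 25, 25, 25]
t=7: [54, 54, 54, 54, 54, 54, 54, 54, 54, 54]
t=8: [18, 18, 18, 18, 18, 18, 18, 18, 18, 18]
t=9: [45, 45, 45, 45, 45, 45, 45, 45, 45, 45]
t=10: [11, 11, 11, 11, 11, 11, 11, 11, 11, 11]
t=11: [37, 37, 37, 37, 37, 37, 37, 37, 37, 37]
t=12: [4, 4, 4, 4, 4, 4, 4, 4, 4, 4]
t=13: [28, 28, 28, 28, 28, 28, 28, 28, 28, 28]
t=14: [57, 57, 57, 57, 57, 57, 57, 57, 57, 57]
t=15: [20, 20, 20, 20, 20, 20, 20, 20, 20, 20]
t=16: [48, 48, 48, 48, 48, 48, 48, 48, 48, 48]
t=17: [13, 13, 13, 13, 13, 13, 13, 13, 13, 13]
t=18: [39, 39, 39, 39, 39, 39, 39, 39, 39, 39]
t=19: [6, 6, 6, 6, 6, 6, 6, 6, 6, 6]
t=20: [31, 31, 31, 31, 31, 31, 31, 31, 31, 31]
t=21: [60, 60, 60, 60, 60, 60, 60, 60, 60, 60]
t=22: [23, 23, 23, 23, 23, 23, 23, 23, 23, 23]
t=23: [51, 51, 51, 51, 51, 51, 51, 51, 51, 51]
t=24: [15, 15, 15, 15, 15, 15, 15, 15, 15, 15]
t=25: [42, 42, 42, 42, 42, 42, 42, 42, 42, 42]
t=26: [8, 8, 8, 8, 8, 8, 8, 8, 8, 8]
t=27: [33, 33, 33, 33, 33, 33, 33, 33, 33, 33]

Answer: 23
Key observation: The state at step 4, [33, 33, 33, 33, 33, 33, 33, 33, 33, 33], reappears at step 27 — and no state repeats earlier — so the cycle the system enters has period 23.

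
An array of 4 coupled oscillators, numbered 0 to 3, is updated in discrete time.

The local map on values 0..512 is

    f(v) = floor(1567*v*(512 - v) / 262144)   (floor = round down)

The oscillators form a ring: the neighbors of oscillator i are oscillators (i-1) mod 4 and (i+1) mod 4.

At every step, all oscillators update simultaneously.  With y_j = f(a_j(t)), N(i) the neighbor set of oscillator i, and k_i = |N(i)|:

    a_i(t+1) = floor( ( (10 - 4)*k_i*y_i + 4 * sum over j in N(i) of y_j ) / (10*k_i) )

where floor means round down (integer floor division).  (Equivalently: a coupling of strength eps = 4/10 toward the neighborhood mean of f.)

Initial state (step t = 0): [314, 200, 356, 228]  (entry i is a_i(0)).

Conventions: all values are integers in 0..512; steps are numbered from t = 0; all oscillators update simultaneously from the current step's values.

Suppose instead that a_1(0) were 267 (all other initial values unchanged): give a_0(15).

Answer: a_0(15) = 377
Key observation: This trace re-runs the system from the modified initial state.

Derivation:
t=0: [314, 267, 356, 228]
t=1: [378, 375, 354, 372]
t=2: [304, 311, 324, 313]
t=3: [375, 372, 367, 371]
t=4: [308, 311, 315, 312]
t=5: [374, 372, 371, 372]
t=6: [309, 310, 311, 310]
t=7: [374, 373, 373, 373]
t=8: [308, 308, 309, 308]
t=9: [375, 374, 374, 374]
t=10: [307, 307, 308, 307]
t=11: [376, 375, 375, 375]
t=12: [305, 306, 307, 306]
t=13: [376, 376, 376, 376]
t=14: [305, 305, 305, 305]
t=15: [377, 377, 377, 377]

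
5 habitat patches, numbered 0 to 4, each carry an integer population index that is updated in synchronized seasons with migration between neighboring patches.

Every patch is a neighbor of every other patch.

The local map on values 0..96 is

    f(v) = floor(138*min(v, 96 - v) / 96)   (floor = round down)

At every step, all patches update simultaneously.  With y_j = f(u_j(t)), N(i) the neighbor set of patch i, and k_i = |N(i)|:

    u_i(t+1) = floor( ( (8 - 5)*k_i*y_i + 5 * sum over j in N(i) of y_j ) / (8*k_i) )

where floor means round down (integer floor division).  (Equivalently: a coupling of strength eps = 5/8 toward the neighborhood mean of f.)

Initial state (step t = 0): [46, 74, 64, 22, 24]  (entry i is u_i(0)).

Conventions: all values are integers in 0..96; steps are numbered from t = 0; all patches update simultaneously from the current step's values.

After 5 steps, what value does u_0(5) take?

Simulating step by step:
t=0: [46, 74, 64, 22, 24]
t=1: [46, 39, 42, 39, 39]
t=2: [60, 58, 59, 58, 58]
t=3: [52, 53, 53, 53, 53]
t=4: [61, 61, 61, 61, 61]
t=5: [50, 50, 50, 50, 50]

Answer: u_0(5) = 50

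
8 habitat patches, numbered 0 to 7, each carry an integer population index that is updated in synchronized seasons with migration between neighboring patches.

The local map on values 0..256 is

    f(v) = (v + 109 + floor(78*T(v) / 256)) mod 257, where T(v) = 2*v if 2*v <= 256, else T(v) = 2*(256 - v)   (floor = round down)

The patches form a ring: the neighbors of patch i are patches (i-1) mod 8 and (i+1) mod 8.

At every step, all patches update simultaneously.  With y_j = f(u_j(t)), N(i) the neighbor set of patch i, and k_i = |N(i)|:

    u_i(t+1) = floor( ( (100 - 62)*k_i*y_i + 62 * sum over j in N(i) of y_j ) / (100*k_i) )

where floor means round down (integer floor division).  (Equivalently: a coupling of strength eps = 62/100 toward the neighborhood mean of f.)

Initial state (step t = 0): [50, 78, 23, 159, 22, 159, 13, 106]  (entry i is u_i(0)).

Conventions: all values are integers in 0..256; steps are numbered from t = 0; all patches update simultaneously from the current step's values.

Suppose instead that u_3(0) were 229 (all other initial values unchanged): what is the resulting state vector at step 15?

Simulating step by step:
t=0: [50, 78, 23, 229, 22, 159, 13, 106]
t=1: [151, 192, 158, 126, 106, 111, 77, 106]
t=2: [57, 73, 68, 48, 34, 90, 104, 100]
t=3: [149, 215, 210, 188, 198, 152, 89, 72]
t=4: [122, 82, 87, 85, 78, 129, 185, 183]
t=5: [117, 183, 244, 242, 182, 119, 72, 69]
t=6: [107, 74, 95, 95, 74, 110, 166, 165]
t=7: [102, 95, 73, 73, 96, 104, 58, 57]
t=8: [69, 76, 157, 157, 78, 71, 144, 143]
t=9: [174, 177, 119, 120, 179, 177, 112, 111]
t=10: [61, 65, 54, 54, 67, 63, 45, 44]
t=11: [200, 205, 200, 201, 207, 202, 189, 188]
t=12: [85, 86, 86, 86, 86, 85, 82, 82]
t=13: [244, 246, 247, 247, 246, 244, 241, 241]
t=14: [103, 103, 104, 104, 103, 103, 102, 102]
t=15: [16, 17, 18, 18, 17, 16, 16, 16]

Answer: [16, 17, 18, 18, 17, 16, 16, 16]
Key observation: This trace re-runs the system from the modified initial state.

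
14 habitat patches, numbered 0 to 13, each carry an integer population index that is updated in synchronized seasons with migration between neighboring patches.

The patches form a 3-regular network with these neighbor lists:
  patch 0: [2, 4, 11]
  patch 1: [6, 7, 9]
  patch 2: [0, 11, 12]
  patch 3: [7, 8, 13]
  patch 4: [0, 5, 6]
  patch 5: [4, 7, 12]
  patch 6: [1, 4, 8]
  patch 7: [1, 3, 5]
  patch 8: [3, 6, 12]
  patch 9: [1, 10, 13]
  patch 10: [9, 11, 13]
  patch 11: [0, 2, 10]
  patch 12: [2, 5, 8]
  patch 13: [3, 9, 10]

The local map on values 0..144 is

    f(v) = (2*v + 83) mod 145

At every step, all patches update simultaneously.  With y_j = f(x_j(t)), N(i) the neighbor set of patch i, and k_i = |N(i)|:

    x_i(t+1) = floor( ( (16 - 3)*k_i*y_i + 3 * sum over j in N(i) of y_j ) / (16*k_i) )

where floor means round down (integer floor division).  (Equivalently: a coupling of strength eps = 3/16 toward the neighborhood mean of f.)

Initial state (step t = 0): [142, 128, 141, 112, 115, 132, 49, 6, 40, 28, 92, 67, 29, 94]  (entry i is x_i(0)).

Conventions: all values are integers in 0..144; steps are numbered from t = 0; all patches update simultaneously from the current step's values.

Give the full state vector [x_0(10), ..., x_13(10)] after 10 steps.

Simulating step by step:
t=0: [142, 128, 141, 112, 115, 132, 49, 6, 40, 28, 92, 67, 29, 94]
t=1: [73, 56, 79, 28, 29, 62, 34, 84, 26, 131, 120, 75, 123, 119]
t=2: [88, 51, 91, 129, 124, 68, 25, 101, 121, 51, 37, 84, 50, 39]
t=3: [109, 52, 113, 53, 53, 73, 115, 124, 42, 36, 19, 101, 45, 19]
t=4: [21, 38, 26, 47, 43, 75, 25, 43, 23, 25, 115, 123, 30, 109]
t=5: [113, 29, 128, 36, 41, 83, 118, 27, 124, 111, 30, 49, 138, 20]
t=6: [22, 125, 47, 26, 25, 98, 36, 127, 40, 37, 127, 42, 68, 110]
t=7: [114, 39, 39, 114, 125, 124, 20, 57, 28, 16, 41, 30, 71, 22]
t=8: [29, 31, 28, 36, 46, 44, 112, 47, 126, 103, 40, 119, 77, 112]
t=9: [127, 12, 129, 14, 35, 30, 18, 28, 44, 119, 26, 43, 87, 24]
t=10: [43, 105, 52, 108, 25, 132, 105, 135, 42, 48, 121, 34, 104, 123]

Answer: [43, 105, 52, 108, 25, 132, 105, 135, 42, 48, 121, 34, 104, 123]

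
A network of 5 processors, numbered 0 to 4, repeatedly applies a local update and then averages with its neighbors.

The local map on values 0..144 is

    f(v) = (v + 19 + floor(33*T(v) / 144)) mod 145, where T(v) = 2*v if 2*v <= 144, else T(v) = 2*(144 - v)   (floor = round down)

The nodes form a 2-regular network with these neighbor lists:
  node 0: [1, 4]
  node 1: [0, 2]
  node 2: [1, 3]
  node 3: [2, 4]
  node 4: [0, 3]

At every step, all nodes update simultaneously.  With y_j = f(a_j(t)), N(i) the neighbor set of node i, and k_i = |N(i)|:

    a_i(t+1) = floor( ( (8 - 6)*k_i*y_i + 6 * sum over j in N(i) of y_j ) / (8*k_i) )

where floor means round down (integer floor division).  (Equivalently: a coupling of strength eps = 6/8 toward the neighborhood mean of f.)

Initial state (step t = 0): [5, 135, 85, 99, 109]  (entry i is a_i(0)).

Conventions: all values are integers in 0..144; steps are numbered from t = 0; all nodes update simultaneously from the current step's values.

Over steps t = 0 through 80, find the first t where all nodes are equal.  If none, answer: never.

Simulating step by step:
t=0: [5, 135, 85, 99, 109]  (not all equal)
t=1: [65, 62, 89, 137, 97]  (not all equal)
t=2: [120, 119, 79, 104, 81]  (not all equal)
t=3: [50, 50, 86, 130, 86]  (not all equal)
t=4: [106, 106, 70, 100, 70]  (not all equal)
t=5: [134, 134, 135, 125, 135]  (not all equal)
t=6: [12, 12, 10, 11, 10]  (not all equal)
t=7: [34, 34, 34, 33, 34]  (not all equal)
t=8: [68, 68, 67, 67, 67]  (not all equal)
t=9: [117, 117, 116, 116, 116]  (not all equal)
t=10: [2, 2, 2, 2, 2]  (all equal)

Answer: 10
Key observation: Synchronization is absorbing here: once all nodes are equal they stay equal, and step 10 is the first all-equal step.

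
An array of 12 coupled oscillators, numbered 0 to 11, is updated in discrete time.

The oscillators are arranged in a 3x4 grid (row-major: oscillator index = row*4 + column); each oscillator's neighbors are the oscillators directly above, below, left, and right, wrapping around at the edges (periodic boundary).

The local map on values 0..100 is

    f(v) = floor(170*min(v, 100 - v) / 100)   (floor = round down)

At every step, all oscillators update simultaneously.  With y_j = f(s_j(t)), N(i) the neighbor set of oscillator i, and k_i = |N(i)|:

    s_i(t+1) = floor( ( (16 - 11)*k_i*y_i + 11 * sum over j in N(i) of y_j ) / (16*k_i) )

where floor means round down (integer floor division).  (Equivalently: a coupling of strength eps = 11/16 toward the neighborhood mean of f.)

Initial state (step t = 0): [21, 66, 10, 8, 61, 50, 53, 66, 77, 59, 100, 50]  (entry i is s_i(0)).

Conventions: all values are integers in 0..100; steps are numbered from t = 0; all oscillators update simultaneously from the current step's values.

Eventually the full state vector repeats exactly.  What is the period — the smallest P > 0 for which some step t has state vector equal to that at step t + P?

Simulating step by step:
t=0: [21, 66, 10, 8, 61, 50, 53, 66, 77, 59, 100, 50]
t=1: [41, 53, 30, 37, 57, 73, 52, 59, 56, 52, 42, 45]
t=2: [71, 66, 66, 64, 66, 68, 65, 71, 74, 71, 71, 71]
t=3: [52, 53, 56, 54, 51, 55, 54, 54, 48, 50, 52, 50]
t=4: [80, 79, 77, 79, 80, 79, 77, 80, 82, 81, 80, 81]
t=5: [33, 35, 36, 34, 33, 35, 36, 34, 32, 33, 35, 32]
t=6: [56, 58, 59, 57, 56, 58, 59, 57, 55, 57, 58, 55]
t=7: [73, 71, 70, 73, 73, 71, 70, 73, 74, 72, 71, 74]
t=8: [45, 48, 49, 45, 45, 48, 49, 45, 44, 47, 48, 45]
t=9: [76, 80, 81, 77, 76, 80, 81, 77, 75, 79, 80, 76]
t=10: [39, 34, 33, 38, 39, 34, 33, 38, 39, 35, 34, 38]
t=11: [64, 58, 57, 62, 64, 58, 57, 62, 64, 59, 58, 63]
t=12: [63, 69, 70, 64, 63, 69, 70, 64, 62, 68, 69, 64]
t=13: [60, 53, 53, 59, 60, 53, 53, 59, 61, 54, 53, 59]
t=14: [69, 76, 77, 70, 69, 76, 77, 70, 69, 76, 77, 70]
t=15: [49, 41, 41, 49, 49, 41, 41, 49, 49, 41, 41, 49]
t=16: [80, 71, 71, 80, 80, 71, 71, 80, 80, 71, 71, 80]
t=17: [36, 46, 46, 36, 36, 46, 46, 36, 36, 46, 46, 36]
t=18: [63, 75, 75, 63, 63, 75, 75, 63, 63, 75, 75, 63]
t=19: [58, 45, 45, 58, 58, 45, 45, 58, 58, 45, 45, 58]
t=20: [71, 75, 75, 71, 71, 75, 75, 71, 71, 75, 75, 71]
t=21: [47, 43, 43, 47, 47, 43, 43, 47, 47, 43, 43, 47]
t=22: [77, 74, 74, 77, 77, 74, 74, 77, 77, 74, 74, 77]
t=23: [39, 43, 43, 39, 39, 43, 43, 39, 39, 43, 43, 39]
t=24: [67, 71, 71, 67, 67, 71, 71, 67, 67, 71, 71, 67]
t=25: [54, 50, 50, 54, 54, 50, 50, 54, 54, 50, 50, 54]
t=26: [79, 83, 83, 79, 79, 83, 83, 79, 79, 83, 83, 79]
t=27: [33, 29, 29, 33, 33, 29, 29, 33, 33, 29, 29, 33]
t=28: [54, 50, 50, 54, 54, 50, 50, 54, 54, 50, 50, 54]

Answer: 3
Key observation: The state at step 25, [54, 50, 50, 54, 54, 50, 50, 54, 54, 50, 50, 54], reappears at step 28 — and no state repeats earlier — so the cycle the system enters has period 3.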